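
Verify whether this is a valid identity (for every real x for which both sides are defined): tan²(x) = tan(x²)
Claim: tan²(x) = tan(x²).
Test a specific point where both sides are defined: x = -π/4.
LHS = tan²(x) ≈ 1.0000
RHS = tan(x²) ≈ 0.7092
Since 1.0000 ≠ 0.7092, the equation fails at this point, so it cannot hold for every real x for which both sides are defined.
tan²(x) means (tan x)², squaring the output; tan(x²) squares the input. These are different functions.

Conclusion: No, this is NOT an identity.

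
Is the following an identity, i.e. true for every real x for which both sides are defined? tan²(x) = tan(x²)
No, this is NOT an identity.

Claim: tan²(x) = tan(x²).
Test a specific point where both sides are defined: x = π.
LHS = tan²(x) ≈ 0.0000
RHS = tan(x²) ≈ 0.4767
Since 0.0000 ≠ 0.4767, the equation fails at this point, so it cannot hold for every real x for which both sides are defined.
tan²(x) means (tan x)², squaring the output; tan(x²) squares the input. These are different functions.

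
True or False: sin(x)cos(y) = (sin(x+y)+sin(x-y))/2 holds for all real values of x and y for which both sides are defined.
True.

Claim: sin(x)cos(y) = (sin(x+y)+sin(x-y))/2.
Reasoning: sin(x+y) = sin(x)cos(y) + cos(x)sin(y) and sin(x-y) = sin(x)cos(y) - cos(x)sin(y). Adding, sin(x+y) + sin(x-y) = 2sin(x)cos(y); divide by 2.
So the two sides agree for all real values of x and y for which both sides are defined.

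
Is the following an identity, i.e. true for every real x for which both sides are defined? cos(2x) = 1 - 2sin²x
Yes, this is an identity.

Claim: cos(2x) = 1 - 2sin²x.
Reasoning: cos(2x) = cos²x - sin²x. Replace cos²x by 1 - sin²x: (1 - sin²x) - sin²x = 1 - 2sin²x.
So the two sides agree for every real x for which both sides are defined.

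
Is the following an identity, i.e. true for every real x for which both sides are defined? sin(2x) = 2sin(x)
No, this is NOT an identity.

Claim: sin(2x) = 2sin(x).
Test a specific point where both sides are defined: x = 2π/3.
LHS = sin(2x) ≈ -0.8660
RHS = 2sin(x) ≈ 1.7321
Since -0.8660 ≠ 1.7321, the equation fails at this point, so it cannot hold for every real x for which both sides are defined.
The correct double-angle formula is sin(2x) = 2sin(x)cos(x).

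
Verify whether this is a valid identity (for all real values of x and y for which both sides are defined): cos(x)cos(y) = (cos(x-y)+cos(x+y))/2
Yes, this is an identity.

Claim: cos(x)cos(y) = (cos(x-y)+cos(x+y))/2.
Reasoning: cos(x-y) = cos(x)cos(y) + sin(x)sin(y) and cos(x+y) = cos(x)cos(y) - sin(x)sin(y). Adding, cos(x-y) + cos(x+y) = 2cos(x)cos(y); divide by 2.
So the two sides agree for all real values of x and y for which both sides are defined.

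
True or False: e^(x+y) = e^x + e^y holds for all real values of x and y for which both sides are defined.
Claim: e^(x+y) = e^x + e^y.
Test a specific point where both sides are defined: x = 1, y = -2.
LHS = e^(x+y) ≈ 0.3679
RHS = e^x + e^y ≈ 2.8536
Since 0.3679 ≠ 2.8536, the equation fails at this point, so it cannot hold for all real values of x and y for which both sides are defined.
The correct rule is e^(x+y) = e^x · e^y (a product, not a sum).

Conclusion: False.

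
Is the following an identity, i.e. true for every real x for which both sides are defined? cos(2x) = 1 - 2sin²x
Claim: cos(2x) = 1 - 2sin²x.
Reasoning: cos(2x) = cos²x - sin²x. Replace cos²x by 1 - sin²x: (1 - sin²x) - sin²x = 1 - 2sin²x.
So the two sides agree for every real x for which both sides are defined.

Conclusion: Yes, this is an identity.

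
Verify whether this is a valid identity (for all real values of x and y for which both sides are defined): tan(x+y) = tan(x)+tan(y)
No, this is NOT an identity.

Claim: tan(x+y) = tan(x)+tan(y).
Test a specific point where both sides are defined: x = -π/4, y = 2π/3.
LHS = tan(x+y) ≈ 3.7321
RHS = tan(x)+tan(y) ≈ -2.7321
Since 3.7321 ≠ -2.7321, the equation fails at this point, so it cannot hold for all real values of x and y for which both sides are defined.
The correct formula is tan(x+y) = (tan(x) + tan(y))/(1 - tan(x)tan(y)).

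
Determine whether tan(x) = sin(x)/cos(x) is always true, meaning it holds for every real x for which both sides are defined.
Claim: tan(x) = sin(x)/cos(x).
Reasoning: For an angle x whose terminal point on the unit circle is (cos x, sin x), tan(x) is defined as the ratio (second coordinate)/(first coordinate) = sin(x)/cos(x), wherever cos(x) ≠ 0.
So the two sides agree for every real x for which both sides are defined.

Conclusion: Yes, this is an identity.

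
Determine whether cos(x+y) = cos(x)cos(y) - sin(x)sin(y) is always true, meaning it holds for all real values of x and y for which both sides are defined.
Claim: cos(x+y) = cos(x)cos(y) - sin(x)sin(y).
Reasoning: By Euler's formula e^(i(x+y)) = e^(ix)·e^(iy) = (cos x + i·sin x)(cos y + i·sin y). The real part of the left side is cos(x+y); the real part of the product is cos(x)cos(y) - sin(x)sin(y) (since i·i = -1).
So the two sides agree for all real values of x and y for which both sides are defined.

Conclusion: Yes, this is an identity.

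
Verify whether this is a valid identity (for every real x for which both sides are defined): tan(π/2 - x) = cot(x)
Claim: tan(π/2 - x) = cot(x).
Reasoning: tan(π/2 - x) = sin(π/2 - x)/cos(π/2 - x) = cos(x)/sin(x) = cot(x), using the cofunction identities sin(π/2 - x) = cos(x) and cos(π/2 - x) = sin(x).
So the two sides agree for every real x for which both sides are defined.

Conclusion: Yes, this is an identity.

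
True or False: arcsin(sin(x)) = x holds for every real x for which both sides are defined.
Claim: arcsin(sin(x)) = x.
Test a specific point where both sides are defined: x = 2π/3.
LHS = arcsin(sin(x)) ≈ 1.0472
RHS = x ≈ 2.0944
Since 1.0472 ≠ 2.0944, the equation fails at this point, so it cannot hold for every real x for which both sides are defined.
arcsin only returns values in [-π/2, π/2], so arcsin(sin(x)) = x holds only for x in that interval, not for all real x.

Conclusion: False.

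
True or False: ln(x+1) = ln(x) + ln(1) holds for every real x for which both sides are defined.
False.

Claim: ln(x+1) = ln(x) + ln(1).
Test a specific point where both sides are defined: x = 2.
LHS = ln(x+1) ≈ 1.0986
RHS = ln(x) + ln(1) ≈ 0.6931
Since 1.0986 ≠ 0.6931, the equation fails at this point, so it cannot hold for every real x for which both sides are defined.
ln(1) = 0, so the right side is just ln(x), which differs from ln(x+1).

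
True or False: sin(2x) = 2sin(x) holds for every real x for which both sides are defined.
Claim: sin(2x) = 2sin(x).
Test a specific point where both sides are defined: x = -π/4.
LHS = sin(2x) ≈ -1.0000
RHS = 2sin(x) ≈ -1.4142
Since -1.0000 ≠ -1.4142, the equation fails at this point, so it cannot hold for every real x for which both sides are defined.
The correct double-angle formula is sin(2x) = 2sin(x)cos(x).

Conclusion: False.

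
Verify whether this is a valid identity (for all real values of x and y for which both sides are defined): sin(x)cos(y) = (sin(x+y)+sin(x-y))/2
Claim: sin(x)cos(y) = (sin(x+y)+sin(x-y))/2.
Reasoning: sin(x+y) = sin(x)cos(y) + cos(x)sin(y) and sin(x-y) = sin(x)cos(y) - cos(x)sin(y). Adding, sin(x+y) + sin(x-y) = 2sin(x)cos(y); divide by 2.
So the two sides agree for all real values of x and y for which both sides are defined.

Conclusion: Yes, this is an identity.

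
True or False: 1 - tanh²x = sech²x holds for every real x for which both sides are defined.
True.

Claim: 1 - tanh²x = sech²x.
Reasoning: Divide cosh²x - sinh²x = 1 through by cosh²x (never zero): 1 - tanh²x = 1/cosh²x = sech²x.
So the two sides agree for every real x for which both sides are defined.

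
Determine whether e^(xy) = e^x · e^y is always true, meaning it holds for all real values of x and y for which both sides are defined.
No, this is NOT an identity.

Claim: e^(xy) = e^x · e^y.
Test a specific point where both sides are defined: x = -2, y = 3.
LHS = e^(xy) ≈ 0.0025
RHS = e^x · e^y ≈ 2.7183
Since 0.0025 ≠ 2.7183, the equation fails at this point, so it cannot hold for all real values of x and y for which both sides are defined.
e^x · e^y = e^(x+y), not e^(xy).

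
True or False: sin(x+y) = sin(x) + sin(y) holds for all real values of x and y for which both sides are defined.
Claim: sin(x+y) = sin(x) + sin(y).
Test a specific point where both sides are defined: x = π/4, y = -π/2.
LHS = sin(x+y) ≈ -0.7071
RHS = sin(x) + sin(y) ≈ -0.2929
Since -0.7071 ≠ -0.2929, the equation fails at this point, so it cannot hold for all real values of x and y for which both sides are defined.
The correct expansion is sin(x+y) = sin(x)cos(y) + cos(x)sin(y); sine is not additive.

Conclusion: False.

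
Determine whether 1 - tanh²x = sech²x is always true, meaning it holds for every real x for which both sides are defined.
Yes, this is an identity.

Claim: 1 - tanh²x = sech²x.
Reasoning: Divide cosh²x - sinh²x = 1 through by cosh²x (never zero): 1 - tanh²x = 1/cosh²x = sech²x.
So the two sides agree for every real x for which both sides are defined.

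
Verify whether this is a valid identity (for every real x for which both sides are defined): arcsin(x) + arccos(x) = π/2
Claim: arcsin(x) + arccos(x) = π/2.
Reasoning: Both sides are defined for -1 ≤ x ≤ 1. Let θ = arcsin(x), so sin θ = x and θ ∈ [-π/2, π/2]. Then cos(π/2 - θ) = sin θ = x and π/2 - θ ∈ [0, π], which is exactly the range of arccos, so arccos(x) = π/2 - θ. Adding: arcsin(x) + arccos(x) = θ + (π/2 - θ) = π/2.
So the two sides agree for every real x for which both sides are defined.

Conclusion: Yes, this is an identity.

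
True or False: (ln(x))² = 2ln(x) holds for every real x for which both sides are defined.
Claim: (ln(x))² = 2ln(x).
Test a specific point where both sides are defined: x = 4.
LHS = (ln(x))² ≈ 1.9218
RHS = 2ln(x) ≈ 2.7726
Since 1.9218 ≠ 2.7726, the equation fails at this point, so it cannot hold for every real x for which both sides are defined.
2ln(x) equals ln(x²), which is not the same as (ln x)².

Conclusion: False.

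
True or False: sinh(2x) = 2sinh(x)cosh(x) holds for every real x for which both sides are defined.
Claim: sinh(2x) = 2sinh(x)cosh(x).
Reasoning: 2sinh(x)cosh(x) = 2 · (e^x - e^-x)/2 · (e^x + e^-x)/2 = (e^(2x) - e^(-2x))/2 = sinh(2x).
So the two sides agree for every real x for which both sides are defined.

Conclusion: True.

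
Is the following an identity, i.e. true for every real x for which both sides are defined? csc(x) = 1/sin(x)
Claim: csc(x) = 1/sin(x).
Reasoning: csc(x) is by definition the reciprocal of sin(x), wherever sin(x) ≠ 0.
So the two sides agree for every real x for which both sides are defined.

Conclusion: Yes, this is an identity.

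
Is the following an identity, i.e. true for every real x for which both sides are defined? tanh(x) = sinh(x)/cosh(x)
Claim: tanh(x) = sinh(x)/cosh(x).
Reasoning: tanh(x) is defined as sinh(x)/cosh(x) = (e^x - e^-x)/(e^x + e^-x); cosh(x) ≥ 1 is never zero, so this holds for every real x.
So the two sides agree for every real x for which both sides are defined.

Conclusion: Yes, this is an identity.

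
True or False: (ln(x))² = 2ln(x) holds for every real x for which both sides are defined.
False.

Claim: (ln(x))² = 2ln(x).
Test a specific point where both sides are defined: x = 1/2.
LHS = (ln(x))² ≈ 0.4805
RHS = 2ln(x) ≈ -1.3863
Since 0.4805 ≠ -1.3863, the equation fails at this point, so it cannot hold for every real x for which both sides are defined.
2ln(x) equals ln(x²), which is not the same as (ln x)².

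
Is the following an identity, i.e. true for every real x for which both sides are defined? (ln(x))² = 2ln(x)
Claim: (ln(x))² = 2ln(x).
Test a specific point where both sides are defined: x = 5.
LHS = (ln(x))² ≈ 2.5903
RHS = 2ln(x) ≈ 3.2189
Since 2.5903 ≠ 3.2189, the equation fails at this point, so it cannot hold for every real x for which both sides are defined.
2ln(x) equals ln(x²), which is not the same as (ln x)².

Conclusion: No, this is NOT an identity.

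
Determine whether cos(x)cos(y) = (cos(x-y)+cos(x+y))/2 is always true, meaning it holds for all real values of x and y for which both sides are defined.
Yes, this is an identity.

Claim: cos(x)cos(y) = (cos(x-y)+cos(x+y))/2.
Reasoning: cos(x-y) = cos(x)cos(y) + sin(x)sin(y) and cos(x+y) = cos(x)cos(y) - sin(x)sin(y). Adding, cos(x-y) + cos(x+y) = 2cos(x)cos(y); divide by 2.
So the two sides agree for all real values of x and y for which both sides are defined.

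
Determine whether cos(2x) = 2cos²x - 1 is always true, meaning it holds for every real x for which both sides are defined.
Yes, this is an identity.

Claim: cos(2x) = 2cos²x - 1.
Reasoning: cos(2x) = cos²x - sin²x. Replace sin²x by 1 - cos²x: cos²x - (1 - cos²x) = 2cos²x - 1.
So the two sides agree for every real x for which both sides are defined.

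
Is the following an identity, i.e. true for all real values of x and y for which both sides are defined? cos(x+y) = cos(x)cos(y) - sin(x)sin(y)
Claim: cos(x+y) = cos(x)cos(y) - sin(x)sin(y).
Reasoning: By Euler's formula e^(i(x+y)) = e^(ix)·e^(iy) = (cos x + i·sin x)(cos y + i·sin y). The real part of the left side is cos(x+y); the real part of the product is cos(x)cos(y) - sin(x)sin(y) (since i·i = -1).
So the two sides agree for all real values of x and y for which both sides are defined.

Conclusion: Yes, this is an identity.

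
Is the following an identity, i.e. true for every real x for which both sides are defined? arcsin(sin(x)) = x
No, this is NOT an identity.

Claim: arcsin(sin(x)) = x.
Test a specific point where both sides are defined: x = 3π/4.
LHS = arcsin(sin(x)) ≈ 0.7854
RHS = x ≈ 2.3562
Since 0.7854 ≠ 2.3562, the equation fails at this point, so it cannot hold for every real x for which both sides are defined.
arcsin only returns values in [-π/2, π/2], so arcsin(sin(x)) = x holds only for x in that interval, not for all real x.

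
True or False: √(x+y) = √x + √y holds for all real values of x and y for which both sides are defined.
False.

Claim: √(x+y) = √x + √y.
Test a specific point where both sides are defined: x = 1, y = 1/2.
LHS = √(x+y) ≈ 1.2247
RHS = √x + √y ≈ 1.7071
Since 1.2247 ≠ 1.7071, the equation fails at this point, so it cannot hold for all real values of x and y for which both sides are defined.
Squaring the right side gives x + 2√(xy) + y, not x + y.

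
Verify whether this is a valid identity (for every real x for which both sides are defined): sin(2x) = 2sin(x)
No, this is NOT an identity.

Claim: sin(2x) = 2sin(x).
Test a specific point where both sides are defined: x = π/3.
LHS = sin(2x) ≈ 0.8660
RHS = 2sin(x) ≈ 1.7321
Since 0.8660 ≠ 1.7321, the equation fails at this point, so it cannot hold for every real x for which both sides are defined.
The correct double-angle formula is sin(2x) = 2sin(x)cos(x).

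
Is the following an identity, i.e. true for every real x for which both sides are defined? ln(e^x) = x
Claim: ln(e^x) = x.
Reasoning: ln is the inverse of the exponential: ln(e^x) asks for the exponent p with e^p = e^x, and since e^p is one-to-one that exponent is p = x.
So the two sides agree for every real x for which both sides are defined.

Conclusion: Yes, this is an identity.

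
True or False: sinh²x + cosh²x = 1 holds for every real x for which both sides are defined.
Claim: sinh²x + cosh²x = 1.
Test a specific point where both sides are defined: x = 2.
LHS = sinh²x + cosh²x ≈ 27.3082
RHS = 1 ≈ 1.0000
Since 27.3082 ≠ 1.0000, the equation fails at this point, so it cannot hold for every real x for which both sides are defined.
The correct hyperbolic identity is cosh²x - sinh²x = 1 (a difference); the sum sinh²x + cosh²x equals cosh(2x).

Conclusion: False.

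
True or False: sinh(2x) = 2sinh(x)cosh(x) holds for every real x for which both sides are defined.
True.

Claim: sinh(2x) = 2sinh(x)cosh(x).
Reasoning: 2sinh(x)cosh(x) = 2 · (e^x - e^-x)/2 · (e^x + e^-x)/2 = (e^(2x) - e^(-2x))/2 = sinh(2x).
So the two sides agree for every real x for which both sides are defined.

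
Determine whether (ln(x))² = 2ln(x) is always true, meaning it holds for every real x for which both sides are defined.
Claim: (ln(x))² = 2ln(x).
Test a specific point where both sides are defined: x = 2.
LHS = (ln(x))² ≈ 0.4805
RHS = 2ln(x) ≈ 1.3863
Since 0.4805 ≠ 1.3863, the equation fails at this point, so it cannot hold for every real x for which both sides are defined.
2ln(x) equals ln(x²), which is not the same as (ln x)².

Conclusion: No, this is NOT an identity.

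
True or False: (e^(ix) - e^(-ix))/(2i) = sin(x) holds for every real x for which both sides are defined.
Claim: (e^(ix) - e^(-ix))/(2i) = sin(x).
Reasoning: By Euler's formula e^(ix) = cos(x) + i·sin(x) and e^(-ix) = cos(x) - i·sin(x). Subtracting cancels the cosine terms: e^(ix) - e^(-ix) = 2i·sin(x); divide by 2i.
So the two sides agree for every real x for which both sides are defined.

Conclusion: True.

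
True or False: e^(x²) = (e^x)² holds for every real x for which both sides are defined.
Claim: e^(x²) = (e^x)².
Test a specific point where both sides are defined: x = 3/2.
LHS = e^(x²) ≈ 9.4877
RHS = (e^x)² ≈ 20.0855
Since 9.4877 ≠ 20.0855, the equation fails at this point, so it cannot hold for every real x for which both sides are defined.
(e^x)² = e^(2x), and 2x ≠ x² in general.

Conclusion: False.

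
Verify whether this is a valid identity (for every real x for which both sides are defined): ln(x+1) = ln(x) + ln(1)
Claim: ln(x+1) = ln(x) + ln(1).
Test a specific point where both sides are defined: x = 3.
LHS = ln(x+1) ≈ 1.3863
RHS = ln(x) + ln(1) ≈ 1.0986
Since 1.3863 ≠ 1.0986, the equation fails at this point, so it cannot hold for every real x for which both sides are defined.
ln(1) = 0, so the right side is just ln(x), which differs from ln(x+1).

Conclusion: No, this is NOT an identity.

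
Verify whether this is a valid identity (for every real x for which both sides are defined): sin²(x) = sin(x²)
Claim: sin²(x) = sin(x²).
Test a specific point where both sides are defined: x = π/4.
LHS = sin²(x) ≈ 0.5000
RHS = sin(x²) ≈ 0.5785
Since 0.5000 ≠ 0.5785, the equation fails at this point, so it cannot hold for every real x for which both sides are defined.
sin²(x) means (sin x)², squaring the output; sin(x²) squares the input. These are different functions.

Conclusion: No, this is NOT an identity.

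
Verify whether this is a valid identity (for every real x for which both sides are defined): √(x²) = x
No, this is NOT an identity.

Claim: √(x²) = x.
Test a specific point where both sides are defined: x = -2.
LHS = √(x²) ≈ 2.0000
RHS = x ≈ -2.0000
Since 2.0000 ≠ -2.0000, the equation fails at this point, so it cannot hold for every real x for which both sides are defined.
√(x²) = |x|, which differs from x whenever x < 0 (both sides are defined for every real x).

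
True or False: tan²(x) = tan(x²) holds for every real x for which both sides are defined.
False.

Claim: tan²(x) = tan(x²).
Test a specific point where both sides are defined: x = π.
LHS = tan²(x) ≈ 0.0000
RHS = tan(x²) ≈ 0.4767
Since 0.0000 ≠ 0.4767, the equation fails at this point, so it cannot hold for every real x for which both sides are defined.
tan²(x) means (tan x)², squaring the output; tan(x²) squares the input. These are different functions.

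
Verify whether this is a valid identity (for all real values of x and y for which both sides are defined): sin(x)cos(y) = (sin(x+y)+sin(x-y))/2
Yes, this is an identity.

Claim: sin(x)cos(y) = (sin(x+y)+sin(x-y))/2.
Reasoning: sin(x+y) = sin(x)cos(y) + cos(x)sin(y) and sin(x-y) = sin(x)cos(y) - cos(x)sin(y). Adding, sin(x+y) + sin(x-y) = 2sin(x)cos(y); divide by 2.
So the two sides agree for all real values of x and y for which both sides are defined.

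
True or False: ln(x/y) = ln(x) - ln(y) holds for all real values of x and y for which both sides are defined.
Claim: ln(x/y) = ln(x) - ln(y).
Reasoning: Both sides are simultaneously defined only when x, y > 0. Write x = e^p, y = e^q. Then x/y = e^(p-q), so ln(x/y) = p - q = ln(x) - ln(y).
So the two sides agree for all real values of x and y for which both sides are defined.

Conclusion: True.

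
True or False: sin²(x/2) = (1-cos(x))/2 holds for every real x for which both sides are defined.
Claim: sin²(x/2) = (1-cos(x))/2.
Reasoning: Use cos(2θ) = 1 - 2sin²θ with θ = x/2: cos(x) = 1 - 2sin²(x/2). Solving for sin²(x/2) gives (1 - cos(x))/2.
So the two sides agree for every real x for which both sides are defined.

Conclusion: True.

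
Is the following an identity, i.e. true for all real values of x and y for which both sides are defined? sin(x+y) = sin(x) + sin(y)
Claim: sin(x+y) = sin(x) + sin(y).
Test a specific point where both sides are defined: x = π/2, y = 3π/4.
LHS = sin(x+y) ≈ -0.7071
RHS = sin(x) + sin(y) ≈ 1.7071
Since -0.7071 ≠ 1.7071, the equation fails at this point, so it cannot hold for all real values of x and y for which both sides are defined.
The correct expansion is sin(x+y) = sin(x)cos(y) + cos(x)sin(y); sine is not additive.

Conclusion: No, this is NOT an identity.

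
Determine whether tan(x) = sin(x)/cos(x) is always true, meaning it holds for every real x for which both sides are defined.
Yes, this is an identity.

Claim: tan(x) = sin(x)/cos(x).
Reasoning: For an angle x whose terminal point on the unit circle is (cos x, sin x), tan(x) is defined as the ratio (second coordinate)/(first coordinate) = sin(x)/cos(x), wherever cos(x) ≠ 0.
So the two sides agree for every real x for which both sides are defined.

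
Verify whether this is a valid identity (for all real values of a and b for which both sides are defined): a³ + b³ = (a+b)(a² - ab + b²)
Yes, this is an identity.

Claim: a³ + b³ = (a+b)(a² - ab + b²).
Reasoning: Expand the right side: (a+b)(a² - ab + b²) = a³ - a²b + ab² + a²b - ab² + b³ = a³ + b³ (the middle terms cancel in pairs).
So the two sides agree for all real values of a and b for which both sides are defined.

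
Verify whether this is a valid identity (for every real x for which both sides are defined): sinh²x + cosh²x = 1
No, this is NOT an identity.

Claim: sinh²x + cosh²x = 1.
Test a specific point where both sides are defined: x = -3.
LHS = sinh²x + cosh²x ≈ 201.7156
RHS = 1 ≈ 1.0000
Since 201.7156 ≠ 1.0000, the equation fails at this point, so it cannot hold for every real x for which both sides are defined.
The correct hyperbolic identity is cosh²x - sinh²x = 1 (a difference); the sum sinh²x + cosh²x equals cosh(2x).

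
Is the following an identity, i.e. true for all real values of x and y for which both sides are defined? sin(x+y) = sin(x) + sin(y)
Claim: sin(x+y) = sin(x) + sin(y).
Test a specific point where both sides are defined: x = π/4, y = π/4.
LHS = sin(x+y) ≈ 1.0000
RHS = sin(x) + sin(y) ≈ 1.4142
Since 1.0000 ≠ 1.4142, the equation fails at this point, so it cannot hold for all real values of x and y for which both sides are defined.
The correct expansion is sin(x+y) = sin(x)cos(y) + cos(x)sin(y); sine is not additive.

Conclusion: No, this is NOT an identity.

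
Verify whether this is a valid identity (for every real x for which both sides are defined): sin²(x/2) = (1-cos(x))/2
Yes, this is an identity.

Claim: sin²(x/2) = (1-cos(x))/2.
Reasoning: Use cos(2θ) = 1 - 2sin²θ with θ = x/2: cos(x) = 1 - 2sin²(x/2). Solving for sin²(x/2) gives (1 - cos(x))/2.
So the two sides agree for every real x for which both sides are defined.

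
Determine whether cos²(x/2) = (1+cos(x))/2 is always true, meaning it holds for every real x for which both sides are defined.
Yes, this is an identity.

Claim: cos²(x/2) = (1+cos(x))/2.
Reasoning: Use cos(2θ) = 2cos²θ - 1 with θ = x/2: cos(x) = 2cos²(x/2) - 1. Solving for cos²(x/2) gives (1 + cos(x))/2.
So the two sides agree for every real x for which both sides are defined.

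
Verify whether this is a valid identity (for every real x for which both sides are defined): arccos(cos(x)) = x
No, this is NOT an identity.

Claim: arccos(cos(x)) = x.
Test a specific point where both sides are defined: x = -π/4.
LHS = arccos(cos(x)) ≈ 0.7854
RHS = x ≈ -0.7854
Since 0.7854 ≠ -0.7854, the equation fails at this point, so it cannot hold for every real x for which both sides are defined.
arccos only returns values in [0, π], so arccos(cos(x)) = x holds only for x in that interval, not for all real x.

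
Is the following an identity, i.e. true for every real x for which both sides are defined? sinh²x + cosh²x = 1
Claim: sinh²x + cosh²x = 1.
Test a specific point where both sides are defined: x = 2.
LHS = sinh²x + cosh²x ≈ 27.3082
RHS = 1 ≈ 1.0000
Since 27.3082 ≠ 1.0000, the equation fails at this point, so it cannot hold for every real x for which both sides are defined.
The correct hyperbolic identity is cosh²x - sinh²x = 1 (a difference); the sum sinh²x + cosh²x equals cosh(2x).

Conclusion: No, this is NOT an identity.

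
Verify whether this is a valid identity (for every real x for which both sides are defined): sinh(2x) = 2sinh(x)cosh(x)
Claim: sinh(2x) = 2sinh(x)cosh(x).
Reasoning: 2sinh(x)cosh(x) = 2 · (e^x - e^-x)/2 · (e^x + e^-x)/2 = (e^(2x) - e^(-2x))/2 = sinh(2x).
So the two sides agree for every real x for which both sides are defined.

Conclusion: Yes, this is an identity.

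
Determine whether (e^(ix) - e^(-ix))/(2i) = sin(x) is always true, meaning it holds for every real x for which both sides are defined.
Yes, this is an identity.

Claim: (e^(ix) - e^(-ix))/(2i) = sin(x).
Reasoning: By Euler's formula e^(ix) = cos(x) + i·sin(x) and e^(-ix) = cos(x) - i·sin(x). Subtracting cancels the cosine terms: e^(ix) - e^(-ix) = 2i·sin(x); divide by 2i.
So the two sides agree for every real x for which both sides are defined.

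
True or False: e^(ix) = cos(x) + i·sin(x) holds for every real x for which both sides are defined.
True.

Claim: e^(ix) = cos(x) + i·sin(x).
Reasoning: Euler's formula. Expand e^(ix) = Σ (ix)^k / k!. Since i² = -1, the even-k terms are Σ (-1)^m x^(2m)/(2m)! = cos(x) and the odd-k terms are i · Σ (-1)^m x^(2m+1)/(2m+1)! = i·sin(x).
So the two sides agree for every real x for which both sides are defined.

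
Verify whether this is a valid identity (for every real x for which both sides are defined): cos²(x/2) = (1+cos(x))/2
Claim: cos²(x/2) = (1+cos(x))/2.
Reasoning: Use cos(2θ) = 2cos²θ - 1 with θ = x/2: cos(x) = 2cos²(x/2) - 1. Solving for cos²(x/2) gives (1 + cos(x))/2.
So the two sides agree for every real x for which both sides are defined.

Conclusion: Yes, this is an identity.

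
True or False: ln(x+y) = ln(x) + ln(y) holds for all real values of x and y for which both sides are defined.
Claim: ln(x+y) = ln(x) + ln(y).
Test a specific point where both sides are defined: x = 3, y = 1.
LHS = ln(x+y) ≈ 1.3863
RHS = ln(x) + ln(y) ≈ 1.0986
Since 1.3863 ≠ 1.0986, the equation fails at this point, so it cannot hold for all real values of x and y for which both sides are defined.
ln(x) + ln(y) = ln(xy), not ln(x+y).

Conclusion: False.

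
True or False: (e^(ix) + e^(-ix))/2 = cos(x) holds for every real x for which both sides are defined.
True.

Claim: (e^(ix) + e^(-ix))/2 = cos(x).
Reasoning: By Euler's formula e^(ix) = cos(x) + i·sin(x) and e^(-ix) = cos(x) - i·sin(x). Adding cancels the sine terms: e^(ix) + e^(-ix) = 2cos(x); divide by 2.
So the two sides agree for every real x for which both sides are defined.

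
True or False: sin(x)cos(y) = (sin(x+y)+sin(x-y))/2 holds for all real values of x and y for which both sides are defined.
True.

Claim: sin(x)cos(y) = (sin(x+y)+sin(x-y))/2.
Reasoning: sin(x+y) = sin(x)cos(y) + cos(x)sin(y) and sin(x-y) = sin(x)cos(y) - cos(x)sin(y). Adding, sin(x+y) + sin(x-y) = 2sin(x)cos(y); divide by 2.
So the two sides agree for all real values of x and y for which both sides are defined.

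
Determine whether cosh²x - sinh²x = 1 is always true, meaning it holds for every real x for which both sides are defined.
Yes, this is an identity.

Claim: cosh²x - sinh²x = 1.
Reasoning: With cosh(x) = (e^x + e^-x)/2 and sinh(x) = (e^x - e^-x)/2: cosh²x = (e^(2x) + 2 + e^(-2x))/4 and sinh²x = (e^(2x) - 2 + e^(-2x))/4. Subtracting leaves 4/4 = 1.
So the two sides agree for every real x for which both sides are defined.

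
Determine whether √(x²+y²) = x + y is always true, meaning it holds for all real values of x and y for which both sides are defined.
No, this is NOT an identity.

Claim: √(x²+y²) = x + y.
Test a specific point where both sides are defined: x = -3, y = -3.
LHS = √(x²+y²) ≈ 4.2426
RHS = x + y ≈ -6.0000
Since 4.2426 ≠ -6.0000, the equation fails at this point, so it cannot hold for all real values of x and y for which both sides are defined.
(x+y)² = x² + 2xy + y², not x² + y², so the square root does not split this way.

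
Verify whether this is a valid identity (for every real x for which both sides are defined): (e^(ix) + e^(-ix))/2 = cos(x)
Yes, this is an identity.

Claim: (e^(ix) + e^(-ix))/2 = cos(x).
Reasoning: By Euler's formula e^(ix) = cos(x) + i·sin(x) and e^(-ix) = cos(x) - i·sin(x). Adding cancels the sine terms: e^(ix) + e^(-ix) = 2cos(x); divide by 2.
So the two sides agree for every real x for which both sides are defined.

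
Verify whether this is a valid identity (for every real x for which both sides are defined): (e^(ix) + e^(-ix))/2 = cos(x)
Yes, this is an identity.

Claim: (e^(ix) + e^(-ix))/2 = cos(x).
Reasoning: By Euler's formula e^(ix) = cos(x) + i·sin(x) and e^(-ix) = cos(x) - i·sin(x). Adding cancels the sine terms: e^(ix) + e^(-ix) = 2cos(x); divide by 2.
So the two sides agree for every real x for which both sides are defined.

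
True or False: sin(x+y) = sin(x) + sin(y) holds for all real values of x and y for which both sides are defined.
Claim: sin(x+y) = sin(x) + sin(y).
Test a specific point where both sides are defined: x = π/2, y = π/2.
LHS = sin(x+y) ≈ 0.0000
RHS = sin(x) + sin(y) ≈ 2.0000
Since 0.0000 ≠ 2.0000, the equation fails at this point, so it cannot hold for all real values of x and y for which both sides are defined.
The correct expansion is sin(x+y) = sin(x)cos(y) + cos(x)sin(y); sine is not additive.

Conclusion: False.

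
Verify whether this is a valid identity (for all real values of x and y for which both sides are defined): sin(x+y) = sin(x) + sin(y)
No, this is NOT an identity.

Claim: sin(x+y) = sin(x) + sin(y).
Test a specific point where both sides are defined: x = 3π/4, y = -π/4.
LHS = sin(x+y) ≈ 1.0000
RHS = sin(x) + sin(y) ≈ 0.0000
Since 1.0000 ≠ 0.0000, the equation fails at this point, so it cannot hold for all real values of x and y for which both sides are defined.
The correct expansion is sin(x+y) = sin(x)cos(y) + cos(x)sin(y); sine is not additive.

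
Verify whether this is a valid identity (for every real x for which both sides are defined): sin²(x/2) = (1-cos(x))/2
Yes, this is an identity.

Claim: sin²(x/2) = (1-cos(x))/2.
Reasoning: Use cos(2θ) = 1 - 2sin²θ with θ = x/2: cos(x) = 1 - 2sin²(x/2). Solving for sin²(x/2) gives (1 - cos(x))/2.
So the two sides agree for every real x for which both sides are defined.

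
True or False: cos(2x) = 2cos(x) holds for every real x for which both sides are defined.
False.

Claim: cos(2x) = 2cos(x).
Test a specific point where both sides are defined: x = -π/3.
LHS = cos(2x) ≈ -0.5000
RHS = 2cos(x) ≈ 1.0000
Since -0.5000 ≠ 1.0000, the equation fails at this point, so it cannot hold for every real x for which both sides are defined.
The correct double-angle formula is cos(2x) = cos²x - sin²x.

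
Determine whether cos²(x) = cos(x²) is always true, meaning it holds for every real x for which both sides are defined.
Claim: cos²(x) = cos(x²).
Test a specific point where both sides are defined: x = -π/4.
LHS = cos²(x) ≈ 0.5000
RHS = cos(x²) ≈ 0.8157
Since 0.5000 ≠ 0.8157, the equation fails at this point, so it cannot hold for every real x for which both sides are defined.
cos²(x) means (cos x)², squaring the output; cos(x²) squares the input. These are different functions.

Conclusion: No, this is NOT an identity.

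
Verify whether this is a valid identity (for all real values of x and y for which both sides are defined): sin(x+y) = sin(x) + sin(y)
No, this is NOT an identity.

Claim: sin(x+y) = sin(x) + sin(y).
Test a specific point where both sides are defined: x = π/2, y = -π/4.
LHS = sin(x+y) ≈ 0.7071
RHS = sin(x) + sin(y) ≈ 0.2929
Since 0.7071 ≠ 0.2929, the equation fails at this point, so it cannot hold for all real values of x and y for which both sides are defined.
The correct expansion is sin(x+y) = sin(x)cos(y) + cos(x)sin(y); sine is not additive.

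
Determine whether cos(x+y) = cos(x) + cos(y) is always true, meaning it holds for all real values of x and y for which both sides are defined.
No, this is NOT an identity.

Claim: cos(x+y) = cos(x) + cos(y).
Test a specific point where both sides are defined: x = π/6, y = π/4.
LHS = cos(x+y) ≈ 0.2588
RHS = cos(x) + cos(y) ≈ 1.5731
Since 0.2588 ≠ 1.5731, the equation fails at this point, so it cannot hold for all real values of x and y for which both sides are defined.
The correct expansion is cos(x+y) = cos(x)cos(y) - sin(x)sin(y); cosine is not additive.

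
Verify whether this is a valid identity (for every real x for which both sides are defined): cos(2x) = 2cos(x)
No, this is NOT an identity.

Claim: cos(2x) = 2cos(x).
Test a specific point where both sides are defined: x = -π/3.
LHS = cos(2x) ≈ -0.5000
RHS = 2cos(x) ≈ 1.0000
Since -0.5000 ≠ 1.0000, the equation fails at this point, so it cannot hold for every real x for which both sides are defined.
The correct double-angle formula is cos(2x) = cos²x - sin²x.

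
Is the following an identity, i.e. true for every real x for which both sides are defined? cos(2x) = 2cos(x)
No, this is NOT an identity.

Claim: cos(2x) = 2cos(x).
Test a specific point where both sides are defined: x = -π/2.
LHS = cos(2x) ≈ -1.0000
RHS = 2cos(x) ≈ 0.0000
Since -1.0000 ≠ 0.0000, the equation fails at this point, so it cannot hold for every real x for which both sides are defined.
The correct double-angle formula is cos(2x) = cos²x - sin²x.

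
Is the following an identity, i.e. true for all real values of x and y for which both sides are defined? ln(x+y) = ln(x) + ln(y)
No, this is NOT an identity.

Claim: ln(x+y) = ln(x) + ln(y).
Test a specific point where both sides are defined: x = 4, y = 4.
LHS = ln(x+y) ≈ 2.0794
RHS = ln(x) + ln(y) ≈ 2.7726
Since 2.0794 ≠ 2.7726, the equation fails at this point, so it cannot hold for all real values of x and y for which both sides are defined.
ln(x) + ln(y) = ln(xy), not ln(x+y).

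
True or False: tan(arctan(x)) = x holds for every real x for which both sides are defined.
True.

Claim: tan(arctan(x)) = x.
Reasoning: For every real x, arctan(x) is by definition the angle in (-π/2, π/2) whose tangent equals x. Taking the tangent of that angle returns x.
So the two sides agree for every real x for which both sides are defined.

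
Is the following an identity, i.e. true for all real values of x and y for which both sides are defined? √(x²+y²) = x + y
Claim: √(x²+y²) = x + y.
Test a specific point where both sides are defined: x = 1/2, y = 5.
LHS = √(x²+y²) ≈ 5.0249
RHS = x + y ≈ 5.5000
Since 5.0249 ≠ 5.5000, the equation fails at this point, so it cannot hold for all real values of x and y for which both sides are defined.
(x+y)² = x² + 2xy + y², not x² + y², so the square root does not split this way.

Conclusion: No, this is NOT an identity.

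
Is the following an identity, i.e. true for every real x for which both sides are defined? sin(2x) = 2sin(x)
No, this is NOT an identity.

Claim: sin(2x) = 2sin(x).
Test a specific point where both sides are defined: x = 2π/3.
LHS = sin(2x) ≈ -0.8660
RHS = 2sin(x) ≈ 1.7321
Since -0.8660 ≠ 1.7321, the equation fails at this point, so it cannot hold for every real x for which both sides are defined.
The correct double-angle formula is sin(2x) = 2sin(x)cos(x).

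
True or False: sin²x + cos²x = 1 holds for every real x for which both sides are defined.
Claim: sin²x + cos²x = 1.
Reasoning: The point (cos x, sin x) lies on the unit circle X² + Y² = 1, so cos²x + sin²x = 1 for every real x.
So the two sides agree for every real x for which both sides are defined.

Conclusion: True.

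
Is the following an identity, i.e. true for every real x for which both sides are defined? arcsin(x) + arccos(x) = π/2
Claim: arcsin(x) + arccos(x) = π/2.
Reasoning: Both sides are defined for -1 ≤ x ≤ 1. Let θ = arcsin(x), so sin θ = x and θ ∈ [-π/2, π/2]. Then cos(π/2 - θ) = sin θ = x and π/2 - θ ∈ [0, π], which is exactly the range of arccos, so arccos(x) = π/2 - θ. Adding: arcsin(x) + arccos(x) = θ + (π/2 - θ) = π/2.
So the two sides agree for every real x for which both sides are defined.

Conclusion: Yes, this is an identity.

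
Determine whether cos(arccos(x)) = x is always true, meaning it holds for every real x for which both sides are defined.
Yes, this is an identity.

Claim: cos(arccos(x)) = x.
Reasoning: For -1 ≤ x ≤ 1 (where arccos is defined), arccos(x) is by definition an angle whose cosine equals x. Taking the cosine of that angle returns x. (Note the other order, arccos(cos x) = x, is NOT an identity.)
So the two sides agree for every real x for which both sides are defined.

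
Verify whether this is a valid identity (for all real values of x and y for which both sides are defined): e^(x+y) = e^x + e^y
Claim: e^(x+y) = e^x + e^y.
Test a specific point where both sides are defined: x = -3, y = -3.
LHS = e^(x+y) ≈ 0.0025
RHS = e^x + e^y ≈ 0.0996
Since 0.0025 ≠ 0.0996, the equation fails at this point, so it cannot hold for all real values of x and y for which both sides are defined.
The correct rule is e^(x+y) = e^x · e^y (a product, not a sum).

Conclusion: No, this is NOT an identity.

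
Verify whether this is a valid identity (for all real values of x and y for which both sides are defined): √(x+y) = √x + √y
Claim: √(x+y) = √x + √y.
Test a specific point where both sides are defined: x = 2, y = 1.
LHS = √(x+y) ≈ 1.7321
RHS = √x + √y ≈ 2.4142
Since 1.7321 ≠ 2.4142, the equation fails at this point, so it cannot hold for all real values of x and y for which both sides are defined.
Squaring the right side gives x + 2√(xy) + y, not x + y.

Conclusion: No, this is NOT an identity.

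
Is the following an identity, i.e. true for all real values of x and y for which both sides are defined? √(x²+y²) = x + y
No, this is NOT an identity.

Claim: √(x²+y²) = x + y.
Test a specific point where both sides are defined: x = -2, y = -1.
LHS = √(x²+y²) ≈ 2.2361
RHS = x + y ≈ -3.0000
Since 2.2361 ≠ -3.0000, the equation fails at this point, so it cannot hold for all real values of x and y for which both sides are defined.
(x+y)² = x² + 2xy + y², not x² + y², so the square root does not split this way.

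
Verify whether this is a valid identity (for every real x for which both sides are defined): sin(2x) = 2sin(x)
Claim: sin(2x) = 2sin(x).
Test a specific point where both sides are defined: x = -π/4.
LHS = sin(2x) ≈ -1.0000
RHS = 2sin(x) ≈ -1.4142
Since -1.0000 ≠ -1.4142, the equation fails at this point, so it cannot hold for every real x for which both sides are defined.
The correct double-angle formula is sin(2x) = 2sin(x)cos(x).

Conclusion: No, this is NOT an identity.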